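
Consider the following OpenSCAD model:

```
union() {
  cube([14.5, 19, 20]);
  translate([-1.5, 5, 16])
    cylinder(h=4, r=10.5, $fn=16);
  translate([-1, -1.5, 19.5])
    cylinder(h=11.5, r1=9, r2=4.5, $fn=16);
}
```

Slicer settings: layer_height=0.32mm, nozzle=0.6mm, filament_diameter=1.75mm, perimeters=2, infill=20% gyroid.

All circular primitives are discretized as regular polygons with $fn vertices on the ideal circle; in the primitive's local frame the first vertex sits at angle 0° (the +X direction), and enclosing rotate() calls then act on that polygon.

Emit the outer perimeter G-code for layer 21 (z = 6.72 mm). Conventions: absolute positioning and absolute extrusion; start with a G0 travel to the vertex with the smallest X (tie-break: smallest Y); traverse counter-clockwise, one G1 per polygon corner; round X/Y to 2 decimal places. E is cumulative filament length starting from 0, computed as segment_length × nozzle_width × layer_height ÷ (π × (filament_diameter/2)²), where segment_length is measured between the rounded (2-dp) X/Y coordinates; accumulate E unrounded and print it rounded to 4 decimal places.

At z = 6.72 mm: the 14.5×19 cube contributes its full rectangle; the cylinder at (-1.5, 5) is absent (z outside [16, 20]); the cone at (-1, -1.5) does not reach this height (z outside [19.5, 31]); Merging all regions: only the 14.5×19 cube is present, so the union is just that shape — 1 connected region. The outline is a single polygon with 4 vertices. Extrusion per mm of travel: 0.6 × 0.32 / (π × 0.875²) = 0.079824. Accumulating E over each segment gives final E = 5.3482.

G0 X0.00 Y0.00 Z6.72
G1 X14.50 Y0.00 E1.1575
G1 X14.50 Y19.00 E2.6741
G1 X0.00 Y19.00 E3.8316
G1 X0.00 Y0.00 E5.3482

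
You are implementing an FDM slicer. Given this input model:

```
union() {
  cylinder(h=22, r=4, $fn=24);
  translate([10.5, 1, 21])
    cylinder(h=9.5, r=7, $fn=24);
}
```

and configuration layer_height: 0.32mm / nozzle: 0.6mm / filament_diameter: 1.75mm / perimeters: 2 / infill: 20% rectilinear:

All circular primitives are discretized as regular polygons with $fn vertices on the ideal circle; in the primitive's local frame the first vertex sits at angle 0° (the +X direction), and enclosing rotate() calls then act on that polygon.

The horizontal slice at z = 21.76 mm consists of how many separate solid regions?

1

At z = 21.76 mm: the r=4 cylinder gives a regular 24-gon of circumradius 4 (constant along its height); the r=7 cylinder at (10.5, 1) gives a regular 24-gon of circumradius 7 (constant along its height); Combining (union): the regions partially overlap (shared area 0.73 mm²), so overlapping operands fuse into one piece — 1 connected region. The result has 1 disconnected region.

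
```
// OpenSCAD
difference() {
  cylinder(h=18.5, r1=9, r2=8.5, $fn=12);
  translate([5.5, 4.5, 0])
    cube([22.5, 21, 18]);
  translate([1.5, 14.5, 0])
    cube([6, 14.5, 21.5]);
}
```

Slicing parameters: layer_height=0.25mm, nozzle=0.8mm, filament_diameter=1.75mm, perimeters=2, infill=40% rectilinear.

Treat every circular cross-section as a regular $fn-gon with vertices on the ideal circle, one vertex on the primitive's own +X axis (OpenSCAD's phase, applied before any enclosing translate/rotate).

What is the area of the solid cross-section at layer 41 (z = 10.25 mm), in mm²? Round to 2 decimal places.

226.44 mm²

At z = 10.25 mm: the cone (r1=9→r2=8.5) has section circumradius 8.723 here — a regular 12-gon (area = (12/2)·8.723²·sin(360°/12) = 228.27 mm²); the 22.5×21 cube at (5.5, 4.5) contributes its full rectangle (area 472.50 mm²); the cube at (1.5, 14.5) (footprint 6×14.5) is included at this height (area 87.00 mm²); After the difference (first − rest): starting from the cone (228.27 mm²), the 22.5×21 cube at (5.5, 4.5) partially overlaps it — only the 1.84 mm² overlap (of its 472.50 mm²) is removed, clipping the outline; the 6×14.5 cube at (1.5, 14.5) misses the remaining region (no effect) — area = 226.44 mm². Overall, the cross-section is a single solid region. Net area = 226.44 mm².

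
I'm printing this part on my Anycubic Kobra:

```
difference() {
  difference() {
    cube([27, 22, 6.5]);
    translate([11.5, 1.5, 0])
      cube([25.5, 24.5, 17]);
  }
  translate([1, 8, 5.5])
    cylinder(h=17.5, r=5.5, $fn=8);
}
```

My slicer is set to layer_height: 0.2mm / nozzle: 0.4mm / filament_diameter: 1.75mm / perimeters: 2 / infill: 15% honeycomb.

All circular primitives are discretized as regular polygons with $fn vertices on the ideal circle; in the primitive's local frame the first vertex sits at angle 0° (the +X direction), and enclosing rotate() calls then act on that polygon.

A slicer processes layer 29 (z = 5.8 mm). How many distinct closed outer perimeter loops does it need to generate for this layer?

At z = 5.8 mm: the 27×22 cube contributes its full rectangle; the cube at (11.5, 1.5) (footprint 25.5×24.5) is included at this height; Taking the first minus the rest: starting from the 27×22 cube, the 25.5×24.5 cube at (11.5, 1.5) partially overlaps it — only the 317.75 mm² overlap (of its 624.75 mm²) is removed, clipping the outline — 1 connected region; the cylinder at (1, 8): section is a regular 8-gon, circumradius r=5.5; After the difference (first − rest): starting from the result so far, the r=5.5 cylinder at (1, 8) partially overlaps it — only the 53.37 mm² overlap (of its 85.56 mm²) is removed, clipping the outline — 1 connected region. The result has 1 disconnected region.

1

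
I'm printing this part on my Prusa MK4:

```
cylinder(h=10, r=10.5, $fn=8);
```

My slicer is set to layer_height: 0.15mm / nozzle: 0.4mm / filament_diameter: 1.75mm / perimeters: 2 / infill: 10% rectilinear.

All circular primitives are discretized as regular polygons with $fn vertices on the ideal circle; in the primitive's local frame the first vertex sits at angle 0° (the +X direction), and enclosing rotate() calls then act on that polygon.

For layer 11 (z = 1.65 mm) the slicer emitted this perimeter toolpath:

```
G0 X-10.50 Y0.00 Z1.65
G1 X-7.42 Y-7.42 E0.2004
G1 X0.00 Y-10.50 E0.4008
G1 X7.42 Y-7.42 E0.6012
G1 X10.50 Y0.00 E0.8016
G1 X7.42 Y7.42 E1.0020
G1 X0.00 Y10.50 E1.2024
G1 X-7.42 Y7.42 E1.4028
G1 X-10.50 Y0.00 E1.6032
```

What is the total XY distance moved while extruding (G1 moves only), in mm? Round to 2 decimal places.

64.27 mm

Sum the Euclidean lengths of each G1 segment: total = 64.27 mm.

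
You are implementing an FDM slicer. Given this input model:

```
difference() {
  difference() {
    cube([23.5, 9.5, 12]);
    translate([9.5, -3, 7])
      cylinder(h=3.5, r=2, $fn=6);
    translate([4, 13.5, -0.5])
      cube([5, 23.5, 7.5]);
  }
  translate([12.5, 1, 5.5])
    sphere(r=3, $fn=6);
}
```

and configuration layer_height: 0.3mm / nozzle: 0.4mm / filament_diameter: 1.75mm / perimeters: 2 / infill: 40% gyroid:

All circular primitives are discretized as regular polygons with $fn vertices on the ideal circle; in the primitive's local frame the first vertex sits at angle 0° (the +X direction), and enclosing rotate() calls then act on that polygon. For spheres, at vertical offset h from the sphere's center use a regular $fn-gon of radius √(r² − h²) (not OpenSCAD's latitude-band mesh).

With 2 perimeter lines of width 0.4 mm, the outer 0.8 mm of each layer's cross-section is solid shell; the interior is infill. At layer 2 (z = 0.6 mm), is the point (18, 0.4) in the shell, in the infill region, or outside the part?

shell

At z = 0.6 mm: the cube (footprint 23.5×9.5) is included at this height; the cylinder at (9.5, -3) does not reach this height (z outside [7, 10.5]); the cube at (4, 13.5) (footprint 5×23.5) is included at this height; Subtracting the remaining from the first: starting from the 23.5×9.5 cube, the 5×23.5 cube at (4, 13.5) misses the remaining region (no effect) — 1 connected region; the sphere at (12.5, 1) is not intersected at this z (|z−center|=4.900 > r=3); After the difference (first − rest): none of the subtracted shapes is present at this height, so the result so far is unchanged — 1 connected region. Overall, the cross-section is a single solid region. The nearest boundary edge runs (23.50, 0.00)→(0.00, 0.00); distance from the point to it = 0.40 mm. The point is inside the cross-section, 0.40 mm from the nearest boundary — within the 0.8 mm shell band (2 × 0.4).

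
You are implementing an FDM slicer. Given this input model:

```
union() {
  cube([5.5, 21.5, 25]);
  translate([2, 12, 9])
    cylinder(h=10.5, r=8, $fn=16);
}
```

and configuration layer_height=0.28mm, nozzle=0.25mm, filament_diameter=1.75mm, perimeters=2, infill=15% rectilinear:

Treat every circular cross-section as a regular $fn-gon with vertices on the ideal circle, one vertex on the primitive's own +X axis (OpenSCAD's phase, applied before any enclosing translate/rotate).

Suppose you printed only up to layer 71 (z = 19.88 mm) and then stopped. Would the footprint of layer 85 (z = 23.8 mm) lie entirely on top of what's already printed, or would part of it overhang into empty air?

entirely on top

Compare the two slices. At z = 19.88: the cube (footprint 5.5×21.5) is included at this height (area 118.25 mm²); the cylinder at (2, 12) is absent (z outside [9, 19.5]); Merging all regions: only the 5.5×21.5 cube is present, so the union is just that shape — area = 118.25 mm². At z = 23.8: the cube is present — its section is the full 5.5×21.5 rectangle (area 118.25 mm²); the cylinder at (2, 12) is not intersected at this z (z outside [9, 19.5]); Combining (union): only the 5.5×21.5 cube is present, so the union is just that shape — area = 118.25 mm². Checking containment: the cross-section at z = 23.8 is a subset of the cross-section at z = 19.88.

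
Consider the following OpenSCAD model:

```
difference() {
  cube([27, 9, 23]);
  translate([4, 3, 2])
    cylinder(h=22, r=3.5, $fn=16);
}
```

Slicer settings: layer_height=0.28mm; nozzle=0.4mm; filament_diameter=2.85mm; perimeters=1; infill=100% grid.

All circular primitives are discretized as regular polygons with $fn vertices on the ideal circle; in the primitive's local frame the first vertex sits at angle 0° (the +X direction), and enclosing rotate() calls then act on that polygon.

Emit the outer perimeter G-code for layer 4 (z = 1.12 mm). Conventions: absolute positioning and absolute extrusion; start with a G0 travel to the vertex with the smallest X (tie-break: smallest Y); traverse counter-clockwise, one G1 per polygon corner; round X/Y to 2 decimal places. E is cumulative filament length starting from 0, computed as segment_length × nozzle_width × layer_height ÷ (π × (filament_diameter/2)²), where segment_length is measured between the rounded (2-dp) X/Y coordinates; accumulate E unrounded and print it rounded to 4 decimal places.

G0 X0.00 Y0.00 Z1.12
G1 X27.00 Y0.00 E0.4740
G1 X27.00 Y9.00 E0.6320
G1 X0.00 Y9.00 E1.1061
G1 X0.00 Y0.00 E1.2641

At z = 1.12 mm: the 27×9 cube contributes its full rectangle; the cylinder at (4, 3) is not intersected at this z (z outside [2, 24]); After the difference (first − rest): none of the subtracted shapes is present at this height, so the 27×9 cube is unchanged — 1 connected region. The outline is a single polygon with 4 vertices. Extrusion per mm of travel: 0.4 × 0.28 / (π × 1.425²) = 0.017557. Accumulating E over each segment gives final E = 1.2641.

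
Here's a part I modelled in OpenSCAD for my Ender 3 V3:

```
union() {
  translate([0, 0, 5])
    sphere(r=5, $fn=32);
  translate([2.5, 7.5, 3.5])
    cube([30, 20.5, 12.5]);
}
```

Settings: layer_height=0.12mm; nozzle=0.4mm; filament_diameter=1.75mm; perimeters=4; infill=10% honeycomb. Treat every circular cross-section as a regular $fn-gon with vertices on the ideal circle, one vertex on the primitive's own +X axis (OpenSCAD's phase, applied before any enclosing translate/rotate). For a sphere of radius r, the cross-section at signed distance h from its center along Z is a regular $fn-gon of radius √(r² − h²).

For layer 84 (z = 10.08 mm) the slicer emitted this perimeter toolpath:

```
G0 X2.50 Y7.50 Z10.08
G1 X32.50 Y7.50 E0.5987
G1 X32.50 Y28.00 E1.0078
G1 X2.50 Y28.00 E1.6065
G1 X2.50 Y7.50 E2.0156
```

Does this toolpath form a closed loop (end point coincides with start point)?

yes

Start point (G0): (2.50, 7.50). End point (last G1): the path returns to the start — closed.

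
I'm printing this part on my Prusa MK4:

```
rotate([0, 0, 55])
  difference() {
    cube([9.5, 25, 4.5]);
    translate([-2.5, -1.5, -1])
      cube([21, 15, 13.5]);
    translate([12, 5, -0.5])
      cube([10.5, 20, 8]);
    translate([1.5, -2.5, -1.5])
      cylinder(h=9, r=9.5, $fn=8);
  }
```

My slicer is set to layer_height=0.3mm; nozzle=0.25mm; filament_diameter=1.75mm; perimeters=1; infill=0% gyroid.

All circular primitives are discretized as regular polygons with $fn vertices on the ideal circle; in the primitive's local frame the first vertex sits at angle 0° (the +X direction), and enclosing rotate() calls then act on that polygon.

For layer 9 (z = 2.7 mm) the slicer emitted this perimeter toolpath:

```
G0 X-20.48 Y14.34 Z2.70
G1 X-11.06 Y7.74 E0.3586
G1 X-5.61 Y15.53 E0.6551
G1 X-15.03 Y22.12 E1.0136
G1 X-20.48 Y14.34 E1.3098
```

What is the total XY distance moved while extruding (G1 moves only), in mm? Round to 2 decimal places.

Sum the Euclidean lengths of each G1 segment: total = 42.00 mm.

42.00 mm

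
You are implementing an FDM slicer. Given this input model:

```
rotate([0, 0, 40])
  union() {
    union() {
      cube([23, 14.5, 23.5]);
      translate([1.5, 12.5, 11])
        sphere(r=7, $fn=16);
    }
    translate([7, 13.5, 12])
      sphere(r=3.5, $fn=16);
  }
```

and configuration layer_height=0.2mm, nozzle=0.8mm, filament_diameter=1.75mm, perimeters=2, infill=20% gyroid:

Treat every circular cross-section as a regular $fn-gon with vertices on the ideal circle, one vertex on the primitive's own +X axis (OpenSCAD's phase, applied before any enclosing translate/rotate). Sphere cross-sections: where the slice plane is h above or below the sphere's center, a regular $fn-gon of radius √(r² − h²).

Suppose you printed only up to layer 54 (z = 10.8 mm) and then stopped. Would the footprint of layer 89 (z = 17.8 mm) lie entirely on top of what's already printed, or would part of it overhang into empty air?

Compare the two slices. At z = 10.8: the cube is present — its section is the full 23×14.5 rectangle (area 333.50 mm²); the r=7 sphere at (1.5, 12.5) contributes a regular 16-gon of circumradius √(7²−0.2²) = 6.997 (area = (16/2)·6.997²·sin(360°/16) = 149.89 mm²); Merging all regions: the regions partially overlap — summed areas 483.39 mm² minus the doubly-counted overlap 64.34 mm² gives 419.05 mm² — area = 419.05 mm²; the r=3.5 sphere at (7, 13.5) contributes a regular 16-gon of circumradius √(3.5²−1.2²) = 3.288 (area = (16/2)·3.288²·sin(360°/16) = 33.09 mm²); Combining (union): the regions partially overlap — summed areas 452.14 mm² minus the doubly-counted overlap 29.40 mm² gives 422.75 mm² — area = 422.75 mm²; (whole slice rotated 40° about Z — lengths, areas and connectivity unchanged). At z = 17.8: the cube (footprint 23×14.5) is included at this height (area 333.50 mm²); the r=7 sphere at (1.5, 12.5) slices to a regular 16-gon of circumradius 1.661 (√(r²−h²) with h=6.8 from center) (area = (16/2)·1.661²·sin(360°/16) = 8.45 mm²); Combining (union): the regions partially overlap — summed areas 341.95 mm² minus the doubly-counted overlap 8.32 mm² gives 333.63 mm² — area = 333.63 mm²; the sphere at (7, 13.5) is not intersected at this z (|z−center|=5.800 > r=3.5); Combining (union): only that combined region is present, so the union is just that shape — area = 333.63 mm²; (rotated 40° about Z; rotation is an isometry so areas/perimeters/island counts are preserved). Checking containment: the cross-section at z = 17.8 is a subset of the cross-section at z = 10.8.

entirely on top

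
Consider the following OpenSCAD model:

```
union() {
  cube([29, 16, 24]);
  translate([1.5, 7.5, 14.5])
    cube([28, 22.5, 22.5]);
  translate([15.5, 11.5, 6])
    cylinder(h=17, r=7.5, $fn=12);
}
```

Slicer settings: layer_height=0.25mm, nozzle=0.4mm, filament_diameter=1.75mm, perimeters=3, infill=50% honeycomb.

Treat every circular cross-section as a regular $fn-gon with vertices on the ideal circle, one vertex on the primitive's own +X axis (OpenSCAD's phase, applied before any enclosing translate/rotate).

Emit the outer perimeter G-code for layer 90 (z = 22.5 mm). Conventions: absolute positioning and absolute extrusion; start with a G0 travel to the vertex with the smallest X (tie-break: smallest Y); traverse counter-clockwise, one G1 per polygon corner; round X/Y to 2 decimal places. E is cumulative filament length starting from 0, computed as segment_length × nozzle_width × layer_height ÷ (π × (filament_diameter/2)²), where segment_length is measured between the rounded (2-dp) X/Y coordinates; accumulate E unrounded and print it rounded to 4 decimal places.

G0 X0.00 Y0.00 Z22.50
G1 X29.00 Y0.00 E1.2057
G1 X29.00 Y7.50 E1.5175
G1 X29.50 Y7.50 E1.5383
G1 X29.50 Y30.00 E2.4737
G1 X1.50 Y30.00 E3.6378
G1 X1.50 Y16.00 E4.2199
G1 X0.00 Y16.00 E4.2822
G1 X0.00 Y0.00 E4.9474

At z = 22.5 mm: the cube is present — its section is the full 29×16 rectangle; the 28×22.5 cube at (1.5, 7.5) contributes its full rectangle; the cylinder at (15.5, 11.5): section is a regular 12-gon, circumradius r=7.5; Taking the union: the regions partially overlap (shared area 402.50 mm²), so overlapping operands fuse into one piece — 1 connected region. The outline is a single polygon with 8 vertices. Extrusion per mm of travel: 0.4 × 0.25 / (π × 0.875²) = 0.041575. Accumulating E over each segment gives final E = 4.9474.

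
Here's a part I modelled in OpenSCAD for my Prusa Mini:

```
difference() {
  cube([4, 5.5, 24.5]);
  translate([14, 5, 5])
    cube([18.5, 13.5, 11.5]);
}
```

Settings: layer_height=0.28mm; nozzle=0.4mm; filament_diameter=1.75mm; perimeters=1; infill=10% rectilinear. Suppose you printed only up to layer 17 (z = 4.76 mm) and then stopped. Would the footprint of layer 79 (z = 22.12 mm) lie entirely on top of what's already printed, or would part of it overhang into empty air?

Compare the two slices. At z = 4.76: the cube is present — its section is the full 4×5.5 rectangle (area 22.00 mm²); the cube at (14, 5) does not reach this height (z outside [5, 16.5]); Subtracting the remaining from the first: none of the subtracted shapes is present at this height, so the 4×5.5 cube is unchanged — area = 22.00 mm². At z = 22.12: the cube is present — its section is the full 4×5.5 rectangle (area 22.00 mm²); the cube at (14, 5) is not intersected at this z (z outside [5, 16.5]); After the difference (first − rest): none of the subtracted shapes is present at this height, so the 4×5.5 cube is unchanged — area = 22.00 mm². Checking containment: the cross-section at z = 22.12 is a subset of the cross-section at z = 4.76.

entirely on top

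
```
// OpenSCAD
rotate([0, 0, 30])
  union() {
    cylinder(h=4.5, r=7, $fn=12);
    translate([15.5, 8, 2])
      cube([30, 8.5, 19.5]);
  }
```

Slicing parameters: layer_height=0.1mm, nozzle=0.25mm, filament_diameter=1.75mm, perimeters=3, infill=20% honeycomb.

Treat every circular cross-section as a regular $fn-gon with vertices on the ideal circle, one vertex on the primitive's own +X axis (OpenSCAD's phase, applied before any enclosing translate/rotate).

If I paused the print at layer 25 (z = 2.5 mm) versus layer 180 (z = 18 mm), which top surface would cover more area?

Layer 25 (z = 2.5): the r=7 cylinder gives a regular 12-gon of circumradius 7 (constant along its height) (area = (12/2)·7.000²·sin(360°/12) = 147.00 mm²); the cube at (15.5, 8) (footprint 30×8.5) is included at this height (area 255.00 mm²); Merging all regions: the 2 present regions are separate (no shared area or edge), so areas and boundary lengths simply add and each stays a separate island — area = 402.00 mm²; (rotated 30° about Z; rotation is an isometry so areas/perimeters/island counts are preserved). So its area = 402.00 mm². Layer 180 (z = 18): the cylinder is absent (z outside [0, 4.5]); the 30×8.5 cube at (15.5, 8) contributes its full rectangle (area 255.00 mm²); Taking the union: only the 30×8.5 cube at (15.5, 8) is present, so the union is just that shape — area = 255.00 mm²; (rotated 30° about Z; rotation is an isometry so areas/perimeters/island counts are preserved). So its area = 255.00 mm². Layer 25 is larger (402.00 vs 255.00 mm²).

layer 25 (z = 2.5 mm)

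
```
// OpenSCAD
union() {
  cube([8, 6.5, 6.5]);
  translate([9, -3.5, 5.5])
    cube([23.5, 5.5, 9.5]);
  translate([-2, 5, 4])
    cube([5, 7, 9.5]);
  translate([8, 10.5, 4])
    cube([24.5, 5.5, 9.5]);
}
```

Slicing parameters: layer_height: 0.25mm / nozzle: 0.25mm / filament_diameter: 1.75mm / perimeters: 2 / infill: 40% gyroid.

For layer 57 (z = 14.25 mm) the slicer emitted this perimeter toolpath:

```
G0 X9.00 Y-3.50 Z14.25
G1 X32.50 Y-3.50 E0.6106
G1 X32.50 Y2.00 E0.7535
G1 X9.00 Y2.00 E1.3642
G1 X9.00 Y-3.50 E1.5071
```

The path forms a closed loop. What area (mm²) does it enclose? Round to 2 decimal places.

129.25 mm²

Apply the shoelace formula to the sequence of (X, Y) vertices; enclosed area = 129.25 mm².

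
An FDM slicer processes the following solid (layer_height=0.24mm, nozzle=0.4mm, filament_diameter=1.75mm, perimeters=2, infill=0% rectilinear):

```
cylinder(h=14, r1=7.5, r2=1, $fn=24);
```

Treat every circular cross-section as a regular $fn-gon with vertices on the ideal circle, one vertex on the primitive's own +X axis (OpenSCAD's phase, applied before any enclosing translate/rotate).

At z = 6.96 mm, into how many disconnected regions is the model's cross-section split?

1

At z = 6.96 mm: the cone (r1=7.5→r2=1) has section circumradius 4.269 here — a regular 24-gon. The result has 1 disconnected region.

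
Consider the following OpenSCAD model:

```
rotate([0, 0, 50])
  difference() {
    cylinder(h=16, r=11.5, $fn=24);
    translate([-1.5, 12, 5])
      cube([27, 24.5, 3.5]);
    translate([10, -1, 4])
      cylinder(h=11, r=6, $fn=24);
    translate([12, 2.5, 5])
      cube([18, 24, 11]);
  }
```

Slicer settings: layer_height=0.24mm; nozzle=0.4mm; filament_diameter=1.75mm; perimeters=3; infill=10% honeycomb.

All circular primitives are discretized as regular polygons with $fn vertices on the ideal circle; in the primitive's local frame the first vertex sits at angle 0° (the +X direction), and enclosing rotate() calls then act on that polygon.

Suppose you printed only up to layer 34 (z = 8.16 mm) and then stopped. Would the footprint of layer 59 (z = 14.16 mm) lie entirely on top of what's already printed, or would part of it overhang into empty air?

entirely on top

Compare the two slices. At z = 8.16: the r=11.5 cylinder contributes a regular 24-gon of circumradius 11.5 (area = (24/2)·11.500²·sin(360°/24) = 410.75 mm²); the cube at (-1.5, 12) is present — its section is the full 27×24.5 rectangle (area 661.50 mm²); the r=6 cylinder at (10, -1) contributes a regular 24-gon of circumradius 6 (area = (24/2)·6.000²·sin(360°/24) = 111.81 mm²); the cube at (12, 2.5) is present — its section is the full 18×24 rectangle (area 432.00 mm²); After the difference (first − rest): starting from the r=11.5 cylinder (410.75 mm²), the 27×24.5 cube at (-1.5, 12) misses the remaining region (no effect); the r=6 cylinder at (10, -1) partially overlaps it — only the 65.95 mm² overlap (of its 111.81 mm²) is removed, clipping the outline; the 18×24 cube at (12, 2.5) misses the remaining region (no effect) — area = 344.80 mm²; (whole slice rotated 50° about Z — lengths, areas and connectivity unchanged). At z = 14.16: the r=11.5 cylinder gives a regular 24-gon of circumradius 11.5 (constant along its height) (area = (24/2)·11.500²·sin(360°/24) = 410.75 mm²); the cube at (-1.5, 12) does not reach this height (z outside [5, 8.5]); the r=6 cylinder at (10, -1) contributes a regular 24-gon of circumradius 6 (area = (24/2)·6.000²·sin(360°/24) = 111.81 mm²); the cube at (12, 2.5) (footprint 18×24) is included at this height (area 432.00 mm²); Taking the first minus the rest: starting from the r=11.5 cylinder (410.75 mm²), the r=6 cylinder at (10, -1) partially overlaps it — only the 65.95 mm² overlap (of its 111.81 mm²) is removed, clipping the outline; the 18×24 cube at (12, 2.5) misses the remaining region (no effect) — area = 344.80 mm²; (whole slice rotated 50° about Z — lengths, areas and connectivity unchanged). Checking containment: the cross-section at z = 14.16 is a subset of the cross-section at z = 8.16.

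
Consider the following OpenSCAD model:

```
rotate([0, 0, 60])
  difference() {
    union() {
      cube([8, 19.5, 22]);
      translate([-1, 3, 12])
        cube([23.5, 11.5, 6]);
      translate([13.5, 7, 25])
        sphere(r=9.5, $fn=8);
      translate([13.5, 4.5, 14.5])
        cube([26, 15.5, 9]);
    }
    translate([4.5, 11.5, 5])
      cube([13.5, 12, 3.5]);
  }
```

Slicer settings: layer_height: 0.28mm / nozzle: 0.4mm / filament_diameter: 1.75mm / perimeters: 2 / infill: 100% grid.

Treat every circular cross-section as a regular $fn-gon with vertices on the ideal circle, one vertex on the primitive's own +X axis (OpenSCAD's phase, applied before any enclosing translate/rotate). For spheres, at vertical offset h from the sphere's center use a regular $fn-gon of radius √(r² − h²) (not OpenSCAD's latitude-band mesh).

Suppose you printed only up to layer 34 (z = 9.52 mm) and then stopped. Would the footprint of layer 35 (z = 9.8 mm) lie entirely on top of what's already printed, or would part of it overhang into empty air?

Compare the two slices. At z = 9.52: the cube is present — its section is the full 8×19.5 rectangle (area 156.00 mm²); the cube at (-1, 3) is absent (z outside [12, 18]); the sphere at (13.5, 7) is absent (|z−center|=15.480 > r=9.5); the cube at (13.5, 4.5) is not intersected at this z (z outside [14.5, 23.5]); Combining (union): only the 8×19.5 cube is present, so the union is just that shape — area = 156.00 mm²; the cube at (4.5, 11.5) is absent (z outside [5, 8.5]); After the difference (first − rest): none of the subtracted shapes is present at this height, so that combined region is unchanged — area = 156.00 mm²; (whole slice rotated 60° about Z — lengths, areas and connectivity unchanged). At z = 9.8: the cube (footprint 8×19.5) is included at this height (area 156.00 mm²); the cube at (-1, 3) does not reach this height (z outside [12, 18]); the sphere at (13.5, 7) is not intersected at this z (|z−center|=15.200 > r=9.5); the cube at (13.5, 4.5) is not intersected at this z (z outside [14.5, 23.5]); Taking the union: only the 8×19.5 cube is present, so the union is just that shape — area = 156.00 mm²; the cube at (4.5, 11.5) is absent (z outside [5, 8.5]); Taking the first minus the rest: none of the subtracted shapes is present at this height, so that combined region is unchanged — area = 156.00 mm²; (whole slice rotated 60° about Z — lengths, areas and connectivity unchanged). Checking containment: the cross-section at z = 9.8 is a subset of the cross-section at z = 9.52.

entirely on top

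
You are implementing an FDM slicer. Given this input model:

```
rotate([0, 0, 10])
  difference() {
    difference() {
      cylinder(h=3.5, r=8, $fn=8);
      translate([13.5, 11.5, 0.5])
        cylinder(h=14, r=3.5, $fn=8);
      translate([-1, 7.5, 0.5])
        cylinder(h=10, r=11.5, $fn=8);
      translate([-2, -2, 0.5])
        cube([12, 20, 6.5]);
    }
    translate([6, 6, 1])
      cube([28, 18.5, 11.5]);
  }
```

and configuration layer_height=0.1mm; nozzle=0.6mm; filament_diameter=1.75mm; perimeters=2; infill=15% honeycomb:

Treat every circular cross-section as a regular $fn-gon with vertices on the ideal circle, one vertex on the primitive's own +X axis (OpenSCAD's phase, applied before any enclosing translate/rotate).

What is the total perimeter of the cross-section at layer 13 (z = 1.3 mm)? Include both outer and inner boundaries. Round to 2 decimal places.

36.44 mm

At z = 1.3 mm: the r=8 cylinder gives a regular 8-gon of circumradius 8 (constant along its height) (perimeter = 2·8·8.000·sin(180°/8) = 48.98 mm); the r=3.5 cylinder at (13.5, 11.5) gives a regular 8-gon of circumradius 3.5 (constant along its height) (perimeter = 2·8·3.500·sin(180°/8) = 21.43 mm); the cylinder at (-1, 7.5): section is a regular 8-gon, circumradius r=11.5 (perimeter = 2·8·11.500·sin(180°/8) = 70.41 mm); the 12×20 cube at (-2, -2) contributes its full rectangle (perimeter 64.00 mm); Taking the first minus the rest: starting from the r=8 cylinder, the r=3.5 cylinder at (13.5, 11.5) misses the remaining region (no effect); the r=11.5 cylinder at (-1, 7.5) partially overlaps it — only the 126.75 mm² overlap (of its 374.06 mm²) is removed, clipping the outline; the 12×20 cube at (-2, -2) partially overlaps it — only the 3.31 mm² overlap (of its 240.00 mm²) is removed, clipping the outline — boundary = 36.44 mm; the cube at (6, 6) (footprint 28×18.5) is included at this height (perimeter 93.00 mm); After the difference (first − rest): starting from the result so far, the 28×18.5 cube at (6, 6) misses the remaining region (no effect) — boundary = 36.44 mm; (whole slice rotated 10° about Z — lengths, areas and connectivity unchanged). Overall, the cross-section is a single solid region. Total boundary length (outer) = 36.44 mm.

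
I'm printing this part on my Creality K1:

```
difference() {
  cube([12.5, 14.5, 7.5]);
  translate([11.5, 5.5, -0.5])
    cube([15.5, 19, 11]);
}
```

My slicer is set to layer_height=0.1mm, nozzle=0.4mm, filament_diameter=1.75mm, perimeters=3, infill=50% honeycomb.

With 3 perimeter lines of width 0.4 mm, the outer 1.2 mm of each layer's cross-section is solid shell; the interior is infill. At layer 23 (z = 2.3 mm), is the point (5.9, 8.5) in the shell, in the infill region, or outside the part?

At z = 2.3 mm: the 12.5×14.5 cube contributes its full rectangle; the cube at (11.5, 5.5) is present — its section is the full 15.5×19 rectangle; Subtracting the remaining from the first: starting from the 12.5×14.5 cube, the 15.5×19 cube at (11.5, 5.5) partially overlaps it — only the 9.00 mm² overlap (of its 294.50 mm²) is removed, clipping the outline — 1 connected region. Overall, the cross-section is a single solid region. The nearest boundary edge runs (11.50, 14.50)→(11.50, 5.50); distance from the point to it = 5.60 mm. The point is inside the cross-section and 5.60 mm from the nearest boundary — more than the 1.2 mm shell width (3 × 0.4), so it's in the infill interior.

infill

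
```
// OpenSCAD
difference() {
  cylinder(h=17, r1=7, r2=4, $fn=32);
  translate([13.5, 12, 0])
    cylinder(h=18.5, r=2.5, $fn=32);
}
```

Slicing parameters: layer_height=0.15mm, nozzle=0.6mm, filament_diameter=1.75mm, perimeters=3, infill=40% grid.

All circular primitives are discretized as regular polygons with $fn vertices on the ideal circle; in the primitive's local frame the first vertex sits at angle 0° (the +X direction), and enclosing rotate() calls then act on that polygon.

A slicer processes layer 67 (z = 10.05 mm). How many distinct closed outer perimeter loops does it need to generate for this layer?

1

At z = 10.05 mm: the cone: at t=0.591 of its height the radius interpolates to r₁+(r₂−r₁)t = 5.226, giving a regular 32-gon of that circumradius; the r=2.5 cylinder at (13.5, 12) contributes a regular 32-gon of circumradius 2.5; After the difference (first − rest): starting from the cone, the r=2.5 cylinder at (13.5, 12) misses the remaining region (no effect) — 1 connected region. The result has 1 disconnected region.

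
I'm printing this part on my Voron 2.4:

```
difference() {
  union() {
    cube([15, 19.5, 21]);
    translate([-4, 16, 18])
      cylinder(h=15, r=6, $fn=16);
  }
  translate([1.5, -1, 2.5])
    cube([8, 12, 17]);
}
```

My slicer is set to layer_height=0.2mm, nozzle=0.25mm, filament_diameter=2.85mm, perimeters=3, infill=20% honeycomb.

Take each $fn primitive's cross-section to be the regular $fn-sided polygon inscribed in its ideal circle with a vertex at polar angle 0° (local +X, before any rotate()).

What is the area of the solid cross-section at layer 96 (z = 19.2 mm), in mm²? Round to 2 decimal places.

303.45 mm²

At z = 19.2 mm: the 15×19.5 cube contributes its full rectangle (area 292.50 mm²); the cylinder at (-4, 16): section is a regular 16-gon, circumradius r=6 (area = (16/2)·6.000²·sin(360°/16) = 110.21 mm²); Taking the union: the regions partially overlap — summed areas 402.71 mm² minus the doubly-counted overlap 11.27 mm² gives 391.45 mm² — area = 391.45 mm²; the 8×12 cube at (1.5, -1) contributes its full rectangle (area 96.00 mm²); Taking the first minus the rest: starting from the result so far (391.45 mm²), the 8×12 cube at (1.5, -1) partially overlaps it — only the 88.00 mm² overlap (of its 96.00 mm²) is removed, clipping the outline — area = 303.45 mm². Overall, the cross-section is a single solid region. Net area = 303.45 mm².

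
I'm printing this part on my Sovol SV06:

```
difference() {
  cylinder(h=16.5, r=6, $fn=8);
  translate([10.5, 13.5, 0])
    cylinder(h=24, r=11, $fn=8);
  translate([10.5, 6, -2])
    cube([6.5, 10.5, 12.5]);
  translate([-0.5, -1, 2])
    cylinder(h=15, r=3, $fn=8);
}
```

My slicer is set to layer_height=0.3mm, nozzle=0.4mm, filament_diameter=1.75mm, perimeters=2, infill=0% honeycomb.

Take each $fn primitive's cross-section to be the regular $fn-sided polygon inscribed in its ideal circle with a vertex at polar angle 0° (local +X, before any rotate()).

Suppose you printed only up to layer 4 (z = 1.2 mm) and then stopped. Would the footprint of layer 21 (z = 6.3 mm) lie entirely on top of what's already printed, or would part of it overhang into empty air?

Compare the two slices. At z = 1.2: the cylinder: section is a regular 8-gon, circumradius r=6 (area = (8/2)·6.000²·sin(360°/8) = 101.82 mm²); the r=11 cylinder at (10.5, 13.5) gives a regular 8-gon of circumradius 11 (constant along its height) (area = (8/2)·11.000²·sin(360°/8) = 342.24 mm²); the 6.5×10.5 cube at (10.5, 6) contributes its full rectangle (area 68.25 mm²); the cylinder at (-0.5, -1) is absent (z outside [2, 17]); After the difference (first − rest): starting from the r=6 cylinder (101.82 mm²), the r=11 cylinder at (10.5, 13.5) misses the remaining region (no effect); the 6.5×10.5 cube at (10.5, 6) misses the remaining region (no effect) — area = 101.82 mm². At z = 6.3: the cylinder: section is a regular 8-gon, circumradius r=6 (area = (8/2)·6.000²·sin(360°/8) = 101.82 mm²); the r=11 cylinder at (10.5, 13.5) gives a regular 8-gon of circumradius 11 (constant along its height) (area = (8/2)·11.000²·sin(360°/8) = 342.24 mm²); the cube at (10.5, 6) is present — its section is the full 6.5×10.5 rectangle (area 68.25 mm²); the r=3 cylinder at (-0.5, -1) gives a regular 8-gon of circumradius 3 (constant along its height) (area = (8/2)·3.000²·sin(360°/8) = 25.46 mm²); After the difference (first − rest): starting from the r=6 cylinder (101.82 mm²), the r=11 cylinder at (10.5, 13.5) misses the remaining region (no effect); the 6.5×10.5 cube at (10.5, 6) misses the remaining region (no effect); the r=3 cylinder at (-0.5, -1) lies wholly inside it (removes its full 25.46 mm² and its 18.37 mm outline becomes a hole wall) — area = 76.37 mm². Checking containment: the cross-section at z = 6.3 is a subset of the cross-section at z = 1.2.

entirely on top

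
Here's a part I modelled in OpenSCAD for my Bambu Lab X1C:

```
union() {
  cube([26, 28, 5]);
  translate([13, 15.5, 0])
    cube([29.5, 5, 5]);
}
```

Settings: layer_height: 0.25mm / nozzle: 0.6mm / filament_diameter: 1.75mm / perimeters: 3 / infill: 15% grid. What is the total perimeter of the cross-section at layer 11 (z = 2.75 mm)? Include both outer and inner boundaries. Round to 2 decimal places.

141.00 mm

At z = 2.75 mm: the cube is present — its section is the full 26×28 rectangle (perimeter 108.00 mm); the cube at (13, 15.5) (footprint 29.5×5) is included at this height (perimeter 69.00 mm); Taking the union: the regions partially overlap (shared area 65.00 mm²), so the edge portions inside another operand are dropped and the merged outline is re-measured after clipping — boundary = 141.00 mm. Overall, the cross-section is a single solid region. Total boundary length (outer) = 141.00 mm.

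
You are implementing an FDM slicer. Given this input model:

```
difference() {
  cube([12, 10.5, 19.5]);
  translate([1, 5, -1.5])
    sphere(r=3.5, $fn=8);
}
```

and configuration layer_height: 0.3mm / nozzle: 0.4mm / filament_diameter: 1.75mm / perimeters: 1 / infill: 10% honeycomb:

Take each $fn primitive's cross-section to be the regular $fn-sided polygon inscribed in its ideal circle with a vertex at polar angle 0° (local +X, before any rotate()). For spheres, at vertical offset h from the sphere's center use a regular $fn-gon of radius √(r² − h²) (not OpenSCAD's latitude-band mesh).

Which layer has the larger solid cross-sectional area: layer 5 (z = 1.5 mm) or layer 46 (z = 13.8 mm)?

Layer 5 (z = 1.5): the cube (footprint 12×10.5) is included at this height (area 126.00 mm²); the r=3.5 sphere at (1, 5) contributes a regular 8-gon of circumradius √(3.5²−3²) = 1.803 (area = (8/2)·1.803²·sin(360°/8) = 9.19 mm²); After the difference (first − rest): starting from the 12×10.5 cube (126.00 mm²), the r=3.5 sphere at (1, 5) partially overlaps it — only the 7.79 mm² overlap (of its 9.19 mm²) is removed, clipping the outline — area = 118.21 mm². So its area = 118.21 mm². Layer 46 (z = 13.8): the cube is present — its section is the full 12×10.5 rectangle (area 126.00 mm²); the sphere at (1, 5) does not reach this height (|z−center|=15.300 > r=3.5); After the difference (first − rest): none of the subtracted shapes is present at this height, so the 12×10.5 cube is unchanged — area = 126.00 mm². So its area = 126.00 mm². Layer 46 is larger (126.00 vs 118.21 mm²).

layer 46 (z = 13.8 mm)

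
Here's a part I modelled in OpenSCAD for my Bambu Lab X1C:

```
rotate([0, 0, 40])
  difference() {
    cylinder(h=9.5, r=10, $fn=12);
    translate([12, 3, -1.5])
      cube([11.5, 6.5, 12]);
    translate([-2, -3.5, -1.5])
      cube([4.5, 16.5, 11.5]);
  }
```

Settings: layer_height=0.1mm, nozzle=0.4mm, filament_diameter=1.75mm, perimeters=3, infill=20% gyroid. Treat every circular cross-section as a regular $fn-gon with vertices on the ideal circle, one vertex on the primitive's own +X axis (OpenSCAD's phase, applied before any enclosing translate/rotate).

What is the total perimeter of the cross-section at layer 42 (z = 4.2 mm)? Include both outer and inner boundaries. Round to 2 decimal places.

At z = 4.2 mm: the r=10 cylinder contributes a regular 12-gon of circumradius 10 (perimeter = 2·12·10.000·sin(180°/12) = 62.12 mm); the 11.5×6.5 cube at (12, 3) contributes its full rectangle (perimeter 36.00 mm); the cube at (-2, -3.5) (footprint 4.5×16.5) is included at this height (perimeter 42.00 mm); Subtracting the remaining from the first: starting from the r=10 cylinder, the 11.5×6.5 cube at (12, 3) misses the remaining region (no effect); the 4.5×16.5 cube at (-2, -3.5) partially overlaps it — only the 59.38 mm² overlap (of its 74.25 mm²) is removed, clipping the outline — boundary = 87.75 mm; (rotated 40° about Z; rotation is an isometry so areas/perimeters/island counts are preserved). Overall, the cross-section is a single solid region. Total boundary length (outer) = 87.75 mm.

87.75 mm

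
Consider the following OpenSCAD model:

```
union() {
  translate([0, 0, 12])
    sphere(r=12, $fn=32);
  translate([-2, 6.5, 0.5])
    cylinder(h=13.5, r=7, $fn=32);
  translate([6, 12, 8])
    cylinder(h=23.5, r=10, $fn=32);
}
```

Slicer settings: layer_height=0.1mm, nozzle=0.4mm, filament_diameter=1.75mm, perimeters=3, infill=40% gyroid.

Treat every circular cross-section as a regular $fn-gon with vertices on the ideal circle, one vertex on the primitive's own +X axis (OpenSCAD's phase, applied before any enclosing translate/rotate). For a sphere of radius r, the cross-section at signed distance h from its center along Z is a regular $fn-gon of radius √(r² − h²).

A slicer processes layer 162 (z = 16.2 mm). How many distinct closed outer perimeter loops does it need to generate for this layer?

At z = 16.2 mm: the r=12 sphere contributes a regular 32-gon of circumradius √(12²−4.2²) = 11.241; the cylinder at (-2, 6.5) is absent (z outside [0.5, 14]); the r=10 cylinder at (6, 12) contributes a regular 32-gon of circumradius 10; Taking the union: the regions partially overlap (shared area 88.12 mm²), so overlapping operands fuse into one piece — 1 connected region. The result has 1 disconnected region.

1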